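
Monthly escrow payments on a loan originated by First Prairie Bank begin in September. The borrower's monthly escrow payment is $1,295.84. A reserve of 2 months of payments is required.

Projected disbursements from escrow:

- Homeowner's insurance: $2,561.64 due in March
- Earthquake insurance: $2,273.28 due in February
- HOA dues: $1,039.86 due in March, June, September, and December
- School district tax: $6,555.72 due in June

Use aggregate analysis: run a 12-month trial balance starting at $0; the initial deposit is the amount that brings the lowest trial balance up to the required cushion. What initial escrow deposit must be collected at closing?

$5,183.36

Cushion = 2 × $1,295.84 = $2,591.68
Trial balance (start $0, +$1,295.84 each month, − disbursements):
  Sep: +$1,295.84 − $1,039.86 → $255.98
  Oct: +$1,295.84 → $1,551.82
  Nov: +$1,295.84 → $2,847.66
  Dec: +$1,295.84 − $1,039.86 → $3,103.64
  Jan: +$1,295.84 → $4,399.48
  Feb: +$1,295.84 − $2,273.28 → $3,422.04
  Mar: +$1,295.84 − $3,601.50 → $1,116.38
  Apr: +$1,295.84 → $2,412.22
  May: +$1,295.84 → $3,708.06
  Jun: +$1,295.84 − $7,595.58 → -$2,591.68
  Jul: +$1,295.84 → -$1,295.84
  Aug: +$1,295.84 → $0.00
Lowest trial balance = -$2,591.68 (Jun)
Initial deposit = cushion − low point = $2,591.68 − (-$2,591.68) = $5,183.36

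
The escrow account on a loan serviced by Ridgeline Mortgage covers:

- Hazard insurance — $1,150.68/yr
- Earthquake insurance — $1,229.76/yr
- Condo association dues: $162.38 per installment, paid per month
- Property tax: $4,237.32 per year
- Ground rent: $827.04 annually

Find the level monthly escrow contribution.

$782.78

Hazard insurance = $1,150.68 annually
Earthquake insurance = $1,229.76 annually
Condo association dues = $162.38 × 12 = $1,948.56 annually
Property tax = $4,237.32 annually
Ground rent = $827.04 annually
Total annual escrow = $1,150.68 + $1,229.76 + $1,948.56 + $4,237.32 + $827.04 = $9,393.36
Per month = $9,393.36 ÷ 12 = $782.78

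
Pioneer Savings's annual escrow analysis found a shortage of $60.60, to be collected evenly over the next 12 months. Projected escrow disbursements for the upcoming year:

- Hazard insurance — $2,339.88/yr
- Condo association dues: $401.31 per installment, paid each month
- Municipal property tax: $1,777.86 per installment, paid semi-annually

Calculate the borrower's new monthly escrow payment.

$897.66

Hazard insurance = $2,339.88 annually
Condo association dues = $401.31 × 12 = $4,815.72 annually
Municipal property tax = $1,777.86 × 2 = $3,555.72 annually
Total annual escrow = $2,339.88 + $4,815.72 + $3,555.72 = $10,711.32
Per month = $10,711.32 / 12 = $892.61
Monthly shortage recovery: $60.60 ÷ 12 = $5.05
Adjusted monthly = $892.61 + $5.05 = $897.66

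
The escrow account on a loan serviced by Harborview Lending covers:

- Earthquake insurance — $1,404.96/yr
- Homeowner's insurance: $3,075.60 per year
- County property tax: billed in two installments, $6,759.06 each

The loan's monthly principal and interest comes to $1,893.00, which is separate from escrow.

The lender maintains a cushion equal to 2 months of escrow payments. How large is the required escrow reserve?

$2,999.78

Earthquake insurance = $1,404.96 annually
Homeowner's insurance = $3,075.60 annually
County property tax = $6,759.06 × 2 = $13,518.12 annually
Total annual escrow = $17,998.68
Base monthly escrow = $17,998.68 / 12 = $1,499.89
Cushion = 2 × $1,499.89 = $2,999.78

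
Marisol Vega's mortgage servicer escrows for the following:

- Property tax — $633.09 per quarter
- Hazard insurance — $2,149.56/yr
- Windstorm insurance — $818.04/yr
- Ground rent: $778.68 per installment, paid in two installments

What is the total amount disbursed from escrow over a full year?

Property tax = $633.09 × 4 = $2,532.36
Hazard insurance = $2,149.56
Windstorm insurance = $818.04
Ground rent = $778.68 × 2 = $1,557.36
Yearly total = $2,532.36 + $2,149.56 + $818.04 + $1,557.36 = $7,057.32

$7,057.32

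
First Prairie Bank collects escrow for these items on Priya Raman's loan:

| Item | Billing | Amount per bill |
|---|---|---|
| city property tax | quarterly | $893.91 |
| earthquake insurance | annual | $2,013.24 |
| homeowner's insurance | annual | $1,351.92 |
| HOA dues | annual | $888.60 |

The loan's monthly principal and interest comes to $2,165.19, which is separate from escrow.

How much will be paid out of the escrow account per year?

$7,829.40

City property tax: $893.91 × 4 = $3,575.64 annually
Earthquake insurance: $2,013.24 annually
Homeowner's insurance: $1,351.92 annually
HOA dues: $888.60 annually
Combined annual = $3,575.64 + $2,013.24 + $1,351.92 + $888.60 = $7,829.40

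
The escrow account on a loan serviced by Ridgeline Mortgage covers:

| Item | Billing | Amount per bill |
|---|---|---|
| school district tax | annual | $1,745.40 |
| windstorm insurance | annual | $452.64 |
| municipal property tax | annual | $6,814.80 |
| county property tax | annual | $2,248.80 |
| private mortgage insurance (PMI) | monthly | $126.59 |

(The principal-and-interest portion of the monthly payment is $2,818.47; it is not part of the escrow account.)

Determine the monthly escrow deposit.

$1,065.06

School district tax: $1,745.40/yr
Windstorm insurance: $452.64/yr
Municipal property tax: $6,814.80/yr
County property tax: $2,248.80/yr
Private mortgage insurance (PMI): $126.59 × 12 = $1,519.08/yr
Annual escrow total = $12,780.72
Base monthly escrow = $12,780.72 / 12 = $1,065.06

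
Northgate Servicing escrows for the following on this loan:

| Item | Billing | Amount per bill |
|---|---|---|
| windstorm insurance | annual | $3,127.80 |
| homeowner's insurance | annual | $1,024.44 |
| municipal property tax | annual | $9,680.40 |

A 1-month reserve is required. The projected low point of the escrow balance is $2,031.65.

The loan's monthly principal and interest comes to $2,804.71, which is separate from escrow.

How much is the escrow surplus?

Windstorm insurance — $3,127.80
Homeowner's insurance — $1,024.44
Municipal property tax — $9,680.40
Yearly total = $13,832.64
Monthly escrow = $13,832.64 ÷ 12 = $1,152.72
Required reserve = 1 × $1,152.72 = $1,152.72
Surplus = $2,031.65 − $1,152.72 = $878.93

$878.93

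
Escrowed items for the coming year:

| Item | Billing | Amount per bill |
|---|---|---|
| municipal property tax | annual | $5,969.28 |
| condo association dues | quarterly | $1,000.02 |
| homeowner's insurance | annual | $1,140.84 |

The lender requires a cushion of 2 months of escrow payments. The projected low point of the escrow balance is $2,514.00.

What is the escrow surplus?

$662.30

Municipal property tax: $5,969.28/yr
Condo association dues: $1,000.02 × 4 = $4,000.08/yr
Homeowner's insurance: $1,140.84/yr
Combined annual = $11,110.20
Monthly escrow = $11,110.20 ÷ 12 = $925.85
Cushion = 2 × $925.85 = $1,851.70
Surplus = $2,514.00 − $1,851.70 = $662.30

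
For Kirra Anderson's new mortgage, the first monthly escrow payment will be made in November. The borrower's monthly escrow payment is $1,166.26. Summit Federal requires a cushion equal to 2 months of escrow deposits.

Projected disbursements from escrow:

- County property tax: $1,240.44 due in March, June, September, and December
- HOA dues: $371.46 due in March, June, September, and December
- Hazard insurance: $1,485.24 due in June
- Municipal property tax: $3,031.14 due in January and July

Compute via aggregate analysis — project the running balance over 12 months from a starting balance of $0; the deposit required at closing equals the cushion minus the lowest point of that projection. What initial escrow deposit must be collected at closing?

Cushion = 2 × $1,166.26 = $2,332.52
Trial balance (start $0, +$1,166.26 each month, − disbursements):
  Nov: +$1,166.26 → $1,166.26
  Dec: +$1,166.26 − $1,611.90 → $720.62
  Jan: +$1,166.26 − $3,031.14 → -$1,144.26
  Feb: +$1,166.26 → $22.00
  Mar: +$1,166.26 − $1,611.90 → -$423.64
  Apr: +$1,166.26 → $742.62
  May: +$1,166.26 → $1,908.88
  Jun: +$1,166.26 − $3,097.14 → -$22.00
  Jul: +$1,166.26 − $3,031.14 → -$1,886.88
  Aug: +$1,166.26 → -$720.62
  Sep: +$1,166.26 − $1,611.90 → -$1,166.26
  Oct: +$1,166.26 → $0.00
Lowest trial balance = -$1,886.88 (Jul)
Initial deposit = cushion − low point = $2,332.52 − (-$1,886.88) = $4,219.40

$4,219.40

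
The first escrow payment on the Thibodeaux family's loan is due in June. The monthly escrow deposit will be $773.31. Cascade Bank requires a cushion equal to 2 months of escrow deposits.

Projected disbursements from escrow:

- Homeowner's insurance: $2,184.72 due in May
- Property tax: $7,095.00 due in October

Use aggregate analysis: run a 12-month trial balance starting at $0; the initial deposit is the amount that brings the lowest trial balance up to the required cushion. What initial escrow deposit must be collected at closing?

Cushion = 2 × $773.31 = $1,546.62
Trial balance (start $0, +$773.31 each month, − disbursements):
  Jun: +$773.31 → $773.31
  Jul: +$773.31 → $1,546.62
  Aug: +$773.31 → $2,319.93
  Sep: +$773.31 → $3,093.24
  Oct: +$773.31 − $7,095.00 → -$3,228.45
  Nov: +$773.31 → -$2,455.14
  Dec: +$773.31 → -$1,681.83
  Jan: +$773.31 → -$908.52
  Feb: +$773.31 → -$135.21
  Mar: +$773.31 → $638.10
  Apr: +$773.31 → $1,411.41
  May: +$773.31 − $2,184.72 → $0.00
Lowest trial balance = -$3,228.45 (Oct)
Initial deposit = cushion − low point = $1,546.62 − (-$3,228.45) = $4,775.07

$4,775.07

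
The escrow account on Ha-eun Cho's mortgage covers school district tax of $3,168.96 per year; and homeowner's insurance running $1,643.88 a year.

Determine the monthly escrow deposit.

School district tax = $3,168.96
Homeowner's insurance = $1,643.88
Combined annual = $3,168.96 + $1,643.88 = $4,812.84
Base monthly escrow = $4,812.84 / 12 = $401.07

$401.07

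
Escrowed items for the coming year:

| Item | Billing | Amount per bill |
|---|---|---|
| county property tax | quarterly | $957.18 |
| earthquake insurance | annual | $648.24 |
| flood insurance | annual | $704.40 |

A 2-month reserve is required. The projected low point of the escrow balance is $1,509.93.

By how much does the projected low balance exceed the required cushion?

County property tax: $957.18 × 4 = $3,828.72/yr
Earthquake insurance: $648.24/yr
Flood insurance: $704.40/yr
Total annual escrow = $5,181.36
Per month = $5,181.36 ÷ 12 = $431.78
Required reserve = 2 × $431.78 = $863.56
Excess over cushion: $1,509.93 − $863.56 = $646.37

$646.37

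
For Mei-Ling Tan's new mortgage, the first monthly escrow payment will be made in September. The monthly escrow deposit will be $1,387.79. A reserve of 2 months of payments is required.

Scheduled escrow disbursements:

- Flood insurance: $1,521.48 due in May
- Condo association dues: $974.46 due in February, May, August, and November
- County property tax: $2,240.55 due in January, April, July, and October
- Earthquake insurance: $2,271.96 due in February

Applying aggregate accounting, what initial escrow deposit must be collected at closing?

Cushion = 2 × $1,387.79 = $2,775.58
Trial balance (start $0, +$1,387.79 each month, − disbursements):
  Sep: +$1,387.79 → $1,387.79
  Oct: +$1,387.79 − $2,240.55 → $535.03
  Nov: +$1,387.79 − $974.46 → $948.36
  Dec: +$1,387.79 → $2,336.15
  Jan: +$1,387.79 − $2,240.55 → $1,483.39
  Feb: +$1,387.79 − $3,246.42 → -$375.24
  Mar: +$1,387.79 → $1,012.55
  Apr: +$1,387.79 − $2,240.55 → $159.79
  May: +$1,387.79 − $2,495.94 → -$948.36
  Jun: +$1,387.79 → $439.43
  Jul: +$1,387.79 − $2,240.55 → -$413.33
  Aug: +$1,387.79 − $974.46 → $0.00
Lowest trial balance = -$948.36 (May)
Initial deposit = cushion − low point = $2,775.58 − (-$948.36) = $3,723.94

$3,723.94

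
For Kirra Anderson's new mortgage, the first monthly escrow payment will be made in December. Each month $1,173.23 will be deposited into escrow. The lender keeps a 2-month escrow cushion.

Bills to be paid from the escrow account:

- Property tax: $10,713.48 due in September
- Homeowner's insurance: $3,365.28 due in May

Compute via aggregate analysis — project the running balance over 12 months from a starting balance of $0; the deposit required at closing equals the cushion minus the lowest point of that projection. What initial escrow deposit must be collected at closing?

$4,692.92

Cushion = 2 × $1,173.23 = $2,346.46
Trial balance (start $0, +$1,173.23 each month, − disbursements):
  Dec: +$1,173.23 → $1,173.23
  Jan: +$1,173.23 → $2,346.46
  Feb: +$1,173.23 → $3,519.69
  Mar: +$1,173.23 → $4,692.92
  Apr: +$1,173.23 → $5,866.15
  May: +$1,173.23 − $3,365.28 → $3,674.10
  Jun: +$1,173.23 → $4,847.33
  Jul: +$1,173.23 → $6,020.56
  Aug: +$1,173.23 → $7,193.79
  Sep: +$1,173.23 − $10,713.48 → -$2,346.46
  Oct: +$1,173.23 → -$1,173.23
  Nov: +$1,173.23 → $0.00
Lowest trial balance = -$2,346.46 (Sep)
Initial deposit = cushion − low point = $2,346.46 − (-$2,346.46) = $4,692.92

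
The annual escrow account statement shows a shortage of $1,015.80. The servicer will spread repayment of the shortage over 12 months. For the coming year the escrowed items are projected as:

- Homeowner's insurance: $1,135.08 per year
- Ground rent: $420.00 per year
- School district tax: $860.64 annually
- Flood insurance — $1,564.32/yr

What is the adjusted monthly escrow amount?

$416.32

Homeowner's insurance — $1,135.08/yr
Ground rent — $420.00/yr
School district tax — $860.64/yr
Flood insurance — $1,564.32/yr
Combined annual = $1,135.08 + $420.00 + $860.64 + $1,564.32 = $3,980.04
Base monthly escrow = $3,980.04 ÷ 12 = $331.67
Shortage spread = $1,015.80 ÷ 12 = $84.65/mo
Adjusted monthly = $331.67 + $84.65 = $416.32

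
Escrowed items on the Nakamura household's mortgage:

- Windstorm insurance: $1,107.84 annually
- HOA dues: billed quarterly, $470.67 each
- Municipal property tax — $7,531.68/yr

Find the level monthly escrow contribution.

$876.85

Windstorm insurance: $1,107.84/yr
HOA dues: $470.67 × 4 = $1,882.68/yr
Municipal property tax: $7,531.68/yr
Total annual escrow = $1,107.84 + $1,882.68 + $7,531.68 = $10,522.20
Base monthly escrow = $10,522.20 / 12 = $876.85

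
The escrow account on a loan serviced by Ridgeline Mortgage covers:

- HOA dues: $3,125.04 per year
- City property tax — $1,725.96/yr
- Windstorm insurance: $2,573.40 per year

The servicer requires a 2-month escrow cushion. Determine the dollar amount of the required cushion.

$1,237.40

HOA dues: $3,125.04 per year
City property tax: $1,725.96 per year
Windstorm insurance: $2,573.40 per year
Yearly total = $3,125.04 + $1,725.96 + $2,573.40 = $7,424.40
Monthly = $7,424.40 ÷ 12 = $618.70
Cushion = 2 × $618.70 = $1,237.40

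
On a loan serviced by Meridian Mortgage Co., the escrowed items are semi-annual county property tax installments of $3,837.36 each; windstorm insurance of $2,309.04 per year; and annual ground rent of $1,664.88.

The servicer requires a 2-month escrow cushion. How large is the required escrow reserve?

County property tax — $3,837.36 × 2 = $7,674.72/yr
Windstorm insurance — $2,309.04/yr
Ground rent — $1,664.88/yr
Total per year = $11,648.64
Monthly escrow = $11,648.64 ÷ 12 = $970.72
Reserve = 2 × $970.72 = $1,941.44

$1,941.44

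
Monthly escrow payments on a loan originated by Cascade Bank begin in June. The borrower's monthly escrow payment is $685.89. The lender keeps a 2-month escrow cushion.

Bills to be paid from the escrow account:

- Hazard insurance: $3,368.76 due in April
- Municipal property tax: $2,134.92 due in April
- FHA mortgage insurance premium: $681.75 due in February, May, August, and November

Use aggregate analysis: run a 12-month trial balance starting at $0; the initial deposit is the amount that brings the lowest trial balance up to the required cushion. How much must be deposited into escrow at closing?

Cushion = 2 × $685.89 = $1,371.78
Trial balance (start $0, +$685.89 each month, − disbursements):
  Jun: +$685.89 → $685.89
  Jul: +$685.89 → $1,371.78
  Aug: +$685.89 − $681.75 → $1,375.92
  Sep: +$685.89 → $2,061.81
  Oct: +$685.89 → $2,747.70
  Nov: +$685.89 − $681.75 → $2,751.84
  Dec: +$685.89 → $3,437.73
  Jan: +$685.89 → $4,123.62
  Feb: +$685.89 − $681.75 → $4,127.76
  Mar: +$685.89 → $4,813.65
  Apr: +$685.89 − $5,503.68 → -$4.14
  May: +$685.89 − $681.75 → $0.00
Lowest trial balance = -$4.14 (Apr)
Initial deposit = cushion − low point = $1,371.78 − (-$4.14) = $1,375.92

$1,375.92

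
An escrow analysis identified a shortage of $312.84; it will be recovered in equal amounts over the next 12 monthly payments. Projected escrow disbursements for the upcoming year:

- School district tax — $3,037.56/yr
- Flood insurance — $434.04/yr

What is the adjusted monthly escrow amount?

School district tax = $3,037.56
Flood insurance = $434.04
Total annual escrow = $3,471.60
Base monthly escrow = $3,471.60 ÷ 12 = $289.30
Shortage per month = $312.84 ÷ 12 = $26.07
Adjusted monthly = $289.30 + $26.07 = $315.37

$315.37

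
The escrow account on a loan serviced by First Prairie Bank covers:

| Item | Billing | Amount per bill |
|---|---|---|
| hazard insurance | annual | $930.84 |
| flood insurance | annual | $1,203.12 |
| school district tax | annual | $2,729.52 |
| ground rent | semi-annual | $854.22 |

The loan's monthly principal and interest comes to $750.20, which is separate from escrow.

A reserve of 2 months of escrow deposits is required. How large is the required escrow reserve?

Hazard insurance = $930.84 annually
Flood insurance = $1,203.12 annually
School district tax = $2,729.52 annually
Ground rent = $854.22 × 2 = $1,708.44 annually
Annual escrow total = $930.84 + $1,203.12 + $2,729.52 + $1,708.44 = $6,571.92
Monthly escrow = $6,571.92 / 12 = $547.66
Cushion = 2 × $547.66 = $1,095.32

$1,095.32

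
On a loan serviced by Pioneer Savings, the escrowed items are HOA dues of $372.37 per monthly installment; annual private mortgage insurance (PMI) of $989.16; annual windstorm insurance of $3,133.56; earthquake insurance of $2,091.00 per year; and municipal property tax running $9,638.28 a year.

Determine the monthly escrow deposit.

HOA dues = $372.37 × 12 = $4,468.44/yr
Private mortgage insurance (PMI) = $989.16/yr
Windstorm insurance = $3,133.56/yr
Earthquake insurance = $2,091.00/yr
Municipal property tax = $9,638.28/yr
Total annual escrow = $4,468.44 + $989.16 + $3,133.56 + $2,091.00 + $9,638.28 = $20,320.44
Base monthly escrow = $20,320.44 ÷ 12 = $1,693.37

$1,693.37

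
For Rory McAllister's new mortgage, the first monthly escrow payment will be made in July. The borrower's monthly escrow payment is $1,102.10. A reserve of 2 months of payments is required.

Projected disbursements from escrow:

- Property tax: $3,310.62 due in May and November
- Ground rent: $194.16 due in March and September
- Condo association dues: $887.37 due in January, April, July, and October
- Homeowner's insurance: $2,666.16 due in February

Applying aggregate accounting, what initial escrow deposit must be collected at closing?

$3,306.30

Cushion = 2 × $1,102.10 = $2,204.20
Trial balance (start $0, +$1,102.10 each month, − disbursements):
  Jul: +$1,102.10 − $887.37 → $214.73
  Aug: +$1,102.10 → $1,316.83
  Sep: +$1,102.10 − $194.16 → $2,224.77
  Oct: +$1,102.10 − $887.37 → $2,439.50
  Nov: +$1,102.10 − $3,310.62 → $230.98
  Dec: +$1,102.10 → $1,333.08
  Jan: +$1,102.10 − $887.37 → $1,547.81
  Feb: +$1,102.10 − $2,666.16 → -$16.25
  Mar: +$1,102.10 − $194.16 → $891.69
  Apr: +$1,102.10 − $887.37 → $1,106.42
  May: +$1,102.10 − $3,310.62 → -$1,102.10
  Jun: +$1,102.10 → $0.00
Lowest trial balance = -$1,102.10 (May)
Initial deposit = cushion − low point = $2,204.20 − (-$1,102.10) = $3,306.30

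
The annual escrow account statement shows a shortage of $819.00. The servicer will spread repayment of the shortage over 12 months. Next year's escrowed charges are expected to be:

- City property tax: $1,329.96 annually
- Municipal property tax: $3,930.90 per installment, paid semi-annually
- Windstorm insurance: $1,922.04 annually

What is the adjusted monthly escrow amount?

City property tax: $1,329.96/yr
Municipal property tax: $3,930.90 × 2 = $7,861.80/yr
Windstorm insurance: $1,922.04/yr
Annual escrow total = $1,329.96 + $7,861.80 + $1,922.04 = $11,113.80
Monthly = $11,113.80 ÷ 12 = $926.15
Shortage spread = $819.00 ÷ 12 = $68.25/mo
Adjusted monthly = $926.15 + $68.25 = $994.40

$994.40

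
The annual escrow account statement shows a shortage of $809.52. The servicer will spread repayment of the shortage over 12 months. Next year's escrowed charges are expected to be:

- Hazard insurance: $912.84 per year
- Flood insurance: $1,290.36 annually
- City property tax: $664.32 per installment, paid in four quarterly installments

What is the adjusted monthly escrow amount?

Hazard insurance = $912.84 annually
Flood insurance = $1,290.36 annually
City property tax = $664.32 × 4 = $2,657.28 annually
Annual escrow total = $912.84 + $1,290.36 + $2,657.28 = $4,860.48
Per month = $4,860.48 / 12 = $405.04
Shortage per month = $809.52 / 12 = $67.46
Adjusted monthly = $405.04 + $67.46 = $472.50

$472.50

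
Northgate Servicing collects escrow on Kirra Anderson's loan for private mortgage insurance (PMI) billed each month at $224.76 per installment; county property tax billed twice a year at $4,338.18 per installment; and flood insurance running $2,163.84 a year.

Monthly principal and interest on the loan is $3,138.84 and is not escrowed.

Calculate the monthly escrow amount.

Private mortgage insurance (PMI): $224.76 × 12 = $2,697.12 per year
County property tax: $4,338.18 × 2 = $8,676.36 per year
Flood insurance: $2,163.84 per year
Total annual escrow = $2,697.12 + $8,676.36 + $2,163.84 = $13,537.32
Monthly = $13,537.32 ÷ 12 = $1,128.11

$1,128.11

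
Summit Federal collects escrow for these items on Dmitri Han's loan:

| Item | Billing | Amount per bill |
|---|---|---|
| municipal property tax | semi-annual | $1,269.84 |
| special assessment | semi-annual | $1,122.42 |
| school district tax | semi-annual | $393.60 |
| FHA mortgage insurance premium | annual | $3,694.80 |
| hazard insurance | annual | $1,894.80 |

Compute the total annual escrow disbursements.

$11,161.32

Municipal property tax: $1,269.84 × 2 = $2,539.68
Special assessment: $1,122.42 × 2 = $2,244.84
School district tax: $393.60 × 2 = $787.20
FHA mortgage insurance premium: $3,694.80
Hazard insurance: $1,894.80
Total per year = $2,539.68 + $2,244.84 + $787.20 + $3,694.80 + $1,894.80 = $11,161.32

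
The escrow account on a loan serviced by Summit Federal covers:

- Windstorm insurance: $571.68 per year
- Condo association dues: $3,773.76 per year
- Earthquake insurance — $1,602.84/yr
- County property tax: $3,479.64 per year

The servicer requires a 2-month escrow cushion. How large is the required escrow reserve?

$1,571.32

Windstorm insurance — $571.68
Condo association dues — $3,773.76
Earthquake insurance — $1,602.84
County property tax — $3,479.64
Yearly total = $9,427.92
Monthly = $9,427.92 / 12 = $785.66
Required cushion = 2 × $785.66 = $1,571.32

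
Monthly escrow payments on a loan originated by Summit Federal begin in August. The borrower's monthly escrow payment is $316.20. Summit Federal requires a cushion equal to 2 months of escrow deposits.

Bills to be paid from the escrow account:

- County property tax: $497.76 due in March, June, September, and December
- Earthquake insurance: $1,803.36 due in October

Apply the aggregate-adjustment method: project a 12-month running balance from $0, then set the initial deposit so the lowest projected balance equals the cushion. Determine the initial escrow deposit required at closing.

Cushion = 2 × $316.20 = $632.40
Trial balance (start $0, +$316.20 each month, − disbursements):
  Aug: +$316.20 → $316.20
  Sep: +$316.20 − $497.76 → $134.64
  Oct: +$316.20 − $1,803.36 → -$1,352.52
  Nov: +$316.20 → -$1,036.32
  Dec: +$316.20 − $497.76 → -$1,217.88
  Jan: +$316.20 → -$901.68
  Feb: +$316.20 → -$585.48
  Mar: +$316.20 − $497.76 → -$767.04
  Apr: +$316.20 → -$450.84
  May: +$316.20 → -$134.64
  Jun: +$316.20 − $497.76 → -$316.20
  Jul: +$316.20 → $0.00
Lowest trial balance = -$1,352.52 (Oct)
Initial deposit = cushion − low point = $632.40 − (-$1,352.52) = $1,984.92

$1,984.92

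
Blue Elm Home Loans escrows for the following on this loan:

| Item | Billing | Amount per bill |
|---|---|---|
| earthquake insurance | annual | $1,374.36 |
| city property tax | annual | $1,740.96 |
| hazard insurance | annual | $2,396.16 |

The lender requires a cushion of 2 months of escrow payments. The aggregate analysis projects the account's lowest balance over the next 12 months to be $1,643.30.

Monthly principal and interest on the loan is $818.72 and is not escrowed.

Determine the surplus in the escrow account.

Earthquake insurance: $1,374.36 annually
City property tax: $1,740.96 annually
Hazard insurance: $2,396.16 annually
Combined annual = $5,511.48
Base monthly escrow = $5,511.48 / 12 = $459.29
Required cushion = 2 × $459.29 = $918.58
Surplus = $1,643.30 − $918.58 = $724.72

$724.72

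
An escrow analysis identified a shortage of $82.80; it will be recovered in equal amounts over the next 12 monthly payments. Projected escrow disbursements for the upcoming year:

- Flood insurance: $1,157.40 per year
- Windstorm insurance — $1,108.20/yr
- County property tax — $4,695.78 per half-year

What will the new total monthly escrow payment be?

Flood insurance: $1,157.40/yr
Windstorm insurance: $1,108.20/yr
County property tax: $4,695.78 × 2 = $9,391.56/yr
Annual escrow total = $11,657.16
Base monthly escrow = $11,657.16 ÷ 12 = $971.43
Shortage per month = $82.80 / 12 = $6.90
New monthly escrow = $971.43 + $6.90 = $978.33

$978.33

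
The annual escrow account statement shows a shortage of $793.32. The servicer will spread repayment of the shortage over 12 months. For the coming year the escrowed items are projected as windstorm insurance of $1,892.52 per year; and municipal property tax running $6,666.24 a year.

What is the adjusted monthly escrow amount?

Windstorm insurance = $1,892.52
Municipal property tax = $6,666.24
Combined annual = $8,558.76
Monthly escrow = $8,558.76 ÷ 12 = $713.23
Shortage per month = $793.32 / 12 = $66.11
New monthly escrow = $713.23 + $66.11 = $779.34

$779.34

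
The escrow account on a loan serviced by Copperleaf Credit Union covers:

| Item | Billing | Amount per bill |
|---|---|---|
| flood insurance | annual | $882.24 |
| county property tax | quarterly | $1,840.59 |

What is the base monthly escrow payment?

Flood insurance: $882.24/yr
County property tax: $1,840.59 × 4 = $7,362.36/yr
Combined annual = $882.24 + $7,362.36 = $8,244.60
Per month = $8,244.60 / 12 = $687.05

$687.05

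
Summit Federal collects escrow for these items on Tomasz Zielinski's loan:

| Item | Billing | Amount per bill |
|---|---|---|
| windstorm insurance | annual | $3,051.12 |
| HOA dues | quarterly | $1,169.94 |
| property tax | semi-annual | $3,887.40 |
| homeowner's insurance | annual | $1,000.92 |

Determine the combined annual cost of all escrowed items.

$16,506.60

Windstorm insurance = $3,051.12 annually
HOA dues = $1,169.94 × 4 = $4,679.76 annually
Property tax = $3,887.40 × 2 = $7,774.80 annually
Homeowner's insurance = $1,000.92 annually
Annual escrow total = $3,051.12 + $4,679.76 + $7,774.80 + $1,000.92 = $16,506.60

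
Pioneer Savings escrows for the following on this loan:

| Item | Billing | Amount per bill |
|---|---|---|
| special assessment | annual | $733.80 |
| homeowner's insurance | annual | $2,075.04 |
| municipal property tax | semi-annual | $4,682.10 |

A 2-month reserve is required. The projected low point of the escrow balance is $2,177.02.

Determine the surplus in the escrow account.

Special assessment: $733.80 per year
Homeowner's insurance: $2,075.04 per year
Municipal property tax: $4,682.10 × 2 = $9,364.20 per year
Annual escrow total = $733.80 + $2,075.04 + $9,364.20 = $12,173.04
Monthly escrow = $12,173.04 / 12 = $1,014.42
Required reserve = 2 × $1,014.42 = $2,028.84
Surplus = $2,177.02 − $2,028.84 = $148.18

$148.18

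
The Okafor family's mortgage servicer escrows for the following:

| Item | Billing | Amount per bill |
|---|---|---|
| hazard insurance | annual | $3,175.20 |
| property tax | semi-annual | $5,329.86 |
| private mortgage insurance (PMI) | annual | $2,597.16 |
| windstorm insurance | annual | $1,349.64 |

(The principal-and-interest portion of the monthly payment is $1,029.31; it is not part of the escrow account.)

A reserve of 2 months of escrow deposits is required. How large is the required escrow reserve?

$2,963.62

Hazard insurance = $3,175.20 per year
Property tax = $5,329.86 × 2 = $10,659.72 per year
Private mortgage insurance (PMI) = $2,597.16 per year
Windstorm insurance = $1,349.64 per year
Yearly total = $3,175.20 + $10,659.72 + $2,597.16 + $1,349.64 = $17,781.72
Monthly = $17,781.72 ÷ 12 = $1,481.81
Required cushion = 2 × $1,481.81 = $2,963.62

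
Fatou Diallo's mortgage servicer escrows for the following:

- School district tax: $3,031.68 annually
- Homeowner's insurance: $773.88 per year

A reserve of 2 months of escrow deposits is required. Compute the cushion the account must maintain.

$634.26

School district tax: $3,031.68 per year
Homeowner's insurance: $773.88 per year
Yearly total = $3,031.68 + $773.88 = $3,805.56
Per month = $3,805.56 / 12 = $317.13
Reserve = 2 × $317.13 = $634.26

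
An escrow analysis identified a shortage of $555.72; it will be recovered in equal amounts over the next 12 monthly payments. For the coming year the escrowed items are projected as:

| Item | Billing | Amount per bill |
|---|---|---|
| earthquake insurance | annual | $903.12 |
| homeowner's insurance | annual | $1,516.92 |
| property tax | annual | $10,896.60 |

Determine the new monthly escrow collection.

Earthquake insurance = $903.12 per year
Homeowner's insurance = $1,516.92 per year
Property tax = $10,896.60 per year
Total per year = $903.12 + $1,516.92 + $10,896.60 = $13,316.64
Base monthly escrow = $13,316.64 / 12 = $1,109.72
Monthly shortage recovery: $555.72 ÷ 12 = $46.31
Adjusted monthly = $1,109.72 + $46.31 = $1,156.03

$1,156.03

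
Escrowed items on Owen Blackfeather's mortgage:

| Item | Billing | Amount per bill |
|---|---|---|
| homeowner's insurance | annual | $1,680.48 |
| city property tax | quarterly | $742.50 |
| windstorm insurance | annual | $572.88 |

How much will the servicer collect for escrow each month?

$435.28

Homeowner's insurance = $1,680.48 annually
City property tax = $742.50 × 4 = $2,970.00 annually
Windstorm insurance = $572.88 annually
Total per year = $1,680.48 + $2,970.00 + $572.88 = $5,223.36
Monthly = $5,223.36 ÷ 12 = $435.28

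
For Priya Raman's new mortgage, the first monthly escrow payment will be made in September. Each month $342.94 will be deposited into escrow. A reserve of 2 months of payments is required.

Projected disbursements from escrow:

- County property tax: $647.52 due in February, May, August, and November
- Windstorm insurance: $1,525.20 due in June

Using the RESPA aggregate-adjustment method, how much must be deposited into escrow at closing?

Cushion = 2 × $342.94 = $685.88
Trial balance (start $0, +$342.94 each month, − disbursements):
  Sep: +$342.94 → $342.94
  Oct: +$342.94 → $685.88
  Nov: +$342.94 − $647.52 → $381.30
  Dec: +$342.94 → $724.24
  Jan: +$342.94 → $1,067.18
  Feb: +$342.94 − $647.52 → $762.60
  Mar: +$342.94 → $1,105.54
  Apr: +$342.94 → $1,448.48
  May: +$342.94 − $647.52 → $1,143.90
  Jun: +$342.94 − $1,525.20 → -$38.36
  Jul: +$342.94 → $304.58
  Aug: +$342.94 − $647.52 → $0.00
Lowest trial balance = -$38.36 (Jun)
Initial deposit = cushion − low point = $685.88 − (-$38.36) = $724.24

$724.24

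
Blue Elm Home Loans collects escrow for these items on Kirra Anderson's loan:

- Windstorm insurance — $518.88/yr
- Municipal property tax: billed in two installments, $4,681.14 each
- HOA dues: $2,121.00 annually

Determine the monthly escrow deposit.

$1,000.18

Windstorm insurance = $518.88/yr
Municipal property tax = $4,681.14 × 2 = $9,362.28/yr
HOA dues = $2,121.00/yr
Total per year = $518.88 + $9,362.28 + $2,121.00 = $12,002.16
Monthly = $12,002.16 ÷ 12 = $1,000.18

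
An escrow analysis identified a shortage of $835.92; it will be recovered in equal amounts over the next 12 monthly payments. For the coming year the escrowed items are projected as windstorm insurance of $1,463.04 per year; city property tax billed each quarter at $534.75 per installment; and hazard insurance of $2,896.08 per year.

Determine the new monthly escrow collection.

Windstorm insurance: $1,463.04 annually
City property tax: $534.75 × 4 = $2,139.00 annually
Hazard insurance: $2,896.08 annually
Combined annual = $6,498.12
Base monthly escrow = $6,498.12 / 12 = $541.51
Monthly shortage recovery: $835.92 ÷ 12 = $69.66
New monthly escrow = $541.51 + $69.66 = $611.17

$611.17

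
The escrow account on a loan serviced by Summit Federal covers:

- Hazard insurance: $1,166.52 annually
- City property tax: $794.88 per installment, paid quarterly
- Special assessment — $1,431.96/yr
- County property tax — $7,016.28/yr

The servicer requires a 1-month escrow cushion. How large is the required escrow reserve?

$1,066.19

Hazard insurance: $1,166.52/yr
City property tax: $794.88 × 4 = $3,179.52/yr
Special assessment: $1,431.96/yr
County property tax: $7,016.28/yr
Total per year = $12,794.28
Per month = $12,794.28 / 12 = $1,066.19
Cushion = 1 × $1,066.19 = $1,066.19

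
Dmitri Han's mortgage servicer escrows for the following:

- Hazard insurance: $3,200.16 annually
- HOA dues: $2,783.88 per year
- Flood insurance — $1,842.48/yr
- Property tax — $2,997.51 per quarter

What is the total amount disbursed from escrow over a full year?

Hazard insurance: $3,200.16 per year
HOA dues: $2,783.88 per year
Flood insurance: $1,842.48 per year
Property tax: $2,997.51 × 4 = $11,990.04 per year
Combined annual = $19,816.56

$19,816.56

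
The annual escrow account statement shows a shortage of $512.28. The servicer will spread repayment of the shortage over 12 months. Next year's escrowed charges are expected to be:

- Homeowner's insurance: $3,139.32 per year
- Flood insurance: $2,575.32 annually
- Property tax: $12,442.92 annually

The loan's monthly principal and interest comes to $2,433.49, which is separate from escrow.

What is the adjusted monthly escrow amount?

Homeowner's insurance = $3,139.32
Flood insurance = $2,575.32
Property tax = $12,442.92
Annual escrow total = $3,139.32 + $2,575.32 + $12,442.92 = $18,157.56
Per month = $18,157.56 / 12 = $1,513.13
Shortage per month = $512.28 ÷ 12 = $42.69
Adjusted monthly = $1,513.13 + $42.69 = $1,555.82

$1,555.82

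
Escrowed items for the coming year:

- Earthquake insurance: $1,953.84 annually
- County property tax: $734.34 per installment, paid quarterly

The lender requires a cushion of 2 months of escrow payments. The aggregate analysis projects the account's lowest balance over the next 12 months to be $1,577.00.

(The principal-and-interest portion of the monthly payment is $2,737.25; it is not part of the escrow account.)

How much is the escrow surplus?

Earthquake insurance: $1,953.84 annually
County property tax: $734.34 × 4 = $2,937.36 annually
Combined annual = $4,891.20
Monthly escrow = $4,891.20 / 12 = $407.60
Cushion = 2 × $407.60 = $815.20
Surplus = $1,577.00 − $815.20 = $761.80

$761.80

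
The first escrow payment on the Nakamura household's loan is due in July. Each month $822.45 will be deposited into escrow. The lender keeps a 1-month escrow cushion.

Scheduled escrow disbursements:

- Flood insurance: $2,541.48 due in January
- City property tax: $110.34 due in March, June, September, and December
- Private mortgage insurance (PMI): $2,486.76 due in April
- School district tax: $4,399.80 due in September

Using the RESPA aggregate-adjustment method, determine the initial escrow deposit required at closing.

$2,865.24

Cushion = 1 × $822.45 = $822.45
Trial balance (start $0, +$822.45 each month, − disbursements):
  Jul: +$822.45 → $822.45
  Aug: +$822.45 → $1,644.90
  Sep: +$822.45 − $4,510.14 → -$2,042.79
  Oct: +$822.45 → -$1,220.34
  Nov: +$822.45 → -$397.89
  Dec: +$822.45 − $110.34 → $314.22
  Jan: +$822.45 − $2,541.48 → -$1,404.81
  Feb: +$822.45 → -$582.36
  Mar: +$822.45 − $110.34 → $129.75
  Apr: +$822.45 − $2,486.76 → -$1,534.56
  May: +$822.45 → -$712.11
  Jun: +$822.45 − $110.34 → $0.00
Lowest trial balance = -$2,042.79 (Sep)
Initial deposit = cushion − low point = $822.45 − (-$2,042.79) = $2,865.24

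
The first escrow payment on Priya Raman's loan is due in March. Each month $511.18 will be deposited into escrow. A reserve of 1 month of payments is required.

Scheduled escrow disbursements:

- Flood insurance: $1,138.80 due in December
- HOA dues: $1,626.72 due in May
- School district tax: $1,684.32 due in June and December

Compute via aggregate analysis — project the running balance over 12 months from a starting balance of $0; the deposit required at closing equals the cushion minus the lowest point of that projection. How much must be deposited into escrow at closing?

Cushion = 1 × $511.18 = $511.18
Trial balance (start $0, +$511.18 each month, − disbursements):
  Mar: +$511.18 → $511.18
  Apr: +$511.18 → $1,022.36
  May: +$511.18 − $1,626.72 → -$93.18
  Jun: +$511.18 − $1,684.32 → -$1,266.32
  Jul: +$511.18 → -$755.14
  Aug: +$511.18 → -$243.96
  Sep: +$511.18 → $267.22
  Oct: +$511.18 → $778.40
  Nov: +$511.18 → $1,289.58
  Dec: +$511.18 − $2,823.12 → -$1,022.36
  Jan: +$511.18 → -$511.18
  Feb: +$511.18 → $0.00
Lowest trial balance = -$1,266.32 (Jun)
Initial deposit = cushion − low point = $511.18 − (-$1,266.32) = $1,777.50

$1,777.50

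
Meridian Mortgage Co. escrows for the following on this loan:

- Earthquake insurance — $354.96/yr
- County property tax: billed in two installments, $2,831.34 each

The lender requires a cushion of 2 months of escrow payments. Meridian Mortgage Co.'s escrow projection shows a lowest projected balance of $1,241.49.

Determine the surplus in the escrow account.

Earthquake insurance = $354.96 annually
County property tax = $2,831.34 × 2 = $5,662.68 annually
Combined annual = $354.96 + $5,662.68 = $6,017.64
Monthly = $6,017.64 ÷ 12 = $501.47
Required reserve = 2 × $501.47 = $1,002.94
Excess over cushion: $1,241.49 − $1,002.94 = $238.55

$238.55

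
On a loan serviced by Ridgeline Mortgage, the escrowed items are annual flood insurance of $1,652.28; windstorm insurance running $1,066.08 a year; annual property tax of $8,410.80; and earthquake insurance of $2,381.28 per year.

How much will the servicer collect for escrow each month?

Flood insurance: $1,652.28
Windstorm insurance: $1,066.08
Property tax: $8,410.80
Earthquake insurance: $2,381.28
Total annual escrow = $1,652.28 + $1,066.08 + $8,410.80 + $2,381.28 = $13,510.44
Monthly = $13,510.44 ÷ 12 = $1,125.87

$1,125.87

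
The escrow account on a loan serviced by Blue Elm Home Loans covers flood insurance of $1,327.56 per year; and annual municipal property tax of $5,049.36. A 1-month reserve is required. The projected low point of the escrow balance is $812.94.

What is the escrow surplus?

$281.53

Flood insurance = $1,327.56/yr
Municipal property tax = $5,049.36/yr
Total per year = $1,327.56 + $5,049.36 = $6,376.92
Base monthly escrow = $6,376.92 / 12 = $531.41
Required reserve = 1 × $531.41 = $531.41
Excess over cushion: $812.94 − $531.41 = $281.53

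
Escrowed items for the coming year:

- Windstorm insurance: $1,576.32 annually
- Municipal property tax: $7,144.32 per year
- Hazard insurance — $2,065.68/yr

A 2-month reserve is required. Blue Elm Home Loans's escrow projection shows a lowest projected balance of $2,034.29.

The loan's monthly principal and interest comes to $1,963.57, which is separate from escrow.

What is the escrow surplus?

Windstorm insurance: $1,576.32 annually
Municipal property tax: $7,144.32 annually
Hazard insurance: $2,065.68 annually
Annual escrow total = $10,786.32
Per month = $10,786.32 ÷ 12 = $898.86
Required reserve = 2 × $898.86 = $1,797.72
Surplus = $2,034.29 − $1,797.72 = $236.57

$236.57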